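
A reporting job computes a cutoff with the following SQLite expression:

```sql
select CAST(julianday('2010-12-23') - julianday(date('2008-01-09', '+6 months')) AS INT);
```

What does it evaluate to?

Adding +6 months to 2008-01-09 gives 2008-07-09.
22 days remain in July 2008 after the 9th (31 − 9).
Full months from August 2008 through November 2010 contribute their day counts.
Then 23 days into December 2010.
Total: 22 + 31 + 30 + 31 + 30 + 31 + 31 + 28 + 31 + 30 + 31 + 30 + 31 + 31 + 30 + 31 + 30 + 31 + 31 + 28 + 31 + 30 + 31 + 30 + 31 + 31 + 30 + 31 + 30 + 23 = 897.

897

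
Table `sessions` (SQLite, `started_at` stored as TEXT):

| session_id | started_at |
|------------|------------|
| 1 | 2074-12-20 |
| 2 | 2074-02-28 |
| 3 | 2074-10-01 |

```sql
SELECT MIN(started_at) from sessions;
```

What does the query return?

2074-02-28

MIN over {2074-02-28, 2074-10-01, 2074-12-20}.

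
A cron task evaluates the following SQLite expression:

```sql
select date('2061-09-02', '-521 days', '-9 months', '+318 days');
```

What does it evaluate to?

2060-05-13

Applying '-521 days' to 2061-09-02: counting 521 days back gives 2060-03-30.
Adding -9 months to 2060-03-30 gives 2059-06-30.
Applying '+318 days' to 2059-06-30: counting 318 days forward gives 2060-05-13.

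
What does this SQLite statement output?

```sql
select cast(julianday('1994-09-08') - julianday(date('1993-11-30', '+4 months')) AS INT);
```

Adding +4 months to 1993-11-30 gives 1994-03-30.
1 day remains in March 1994 after the 30th (31 − 30).
April 1994: 30 days.
May 1994: 31 days.
June 1994: 30 days.
July 1994: 31 days.
August 1994: 31 days.
Then 8 days into September 1994.
Total: 1 + 30 + 31 + 30 + 31 + 31 + 8 = 162.

162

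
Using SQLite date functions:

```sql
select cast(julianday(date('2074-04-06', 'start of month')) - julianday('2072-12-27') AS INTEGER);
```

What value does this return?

`start of month` rewinds 2074-04-06 to 2074-04-01.
4 days remain in December 2072 after the 27th (31 − 27).
Full months from January 2073 through March 2074 contribute their day counts.
Then 1 day into April 2074.
Total: 4 + 31 + 28 + 31 + 30 + 31 + 30 + 31 + 31 + 30 + 31 + 30 + 31 + 31 + 28 + 31 + 1 = 460.

460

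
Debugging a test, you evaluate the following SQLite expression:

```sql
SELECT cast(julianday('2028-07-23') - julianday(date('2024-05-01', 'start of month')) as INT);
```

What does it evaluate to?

`start of month` rewinds 2024-05-01 to 2024-05-01.
30 days remain in May 2024 after the 1st (31 − 1).
Full months from June 2024 through June 2028 contribute their day counts.
Then 23 days into July 2028.
Total: 30 + 30 + 31 + 31 + 30 + 31 + 30 + 31 + 31 + 28 + 31 + 30 + 31 + 30 + 31 + 31 + 30 + 31 + 30 + 31 + 31 + 28 + 31 + 30 + 31 + 30 + 31 + 31 + 30 + 31 + 30 + 31 + 31 + 28 + 31 + 30 + 31 + 30 + 31 + 31 + 30 + 31 + 30 + 31 + 31 + 29 + 31 + 30 + 31 + 30 + 23 = 1544.

1544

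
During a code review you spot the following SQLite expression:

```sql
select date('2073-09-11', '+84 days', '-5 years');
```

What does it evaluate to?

Applying '+84 days' to 2073-09-11: counting 84 days forward gives 2073-12-04.
Adding -5 years to 2073-12-04 gives 2068-12-04.

2068-12-04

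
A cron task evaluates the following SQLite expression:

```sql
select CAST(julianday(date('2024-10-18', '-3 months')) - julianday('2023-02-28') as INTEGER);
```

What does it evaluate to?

Adding -3 months to 2024-10-18 gives 2024-07-18.
0 days remain in February 2023 after the 28th (28 − 28).
Full months from March 2023 through June 2024 contribute their day counts.
Then 18 days into July 2024.
Total: 0 + 31 + 30 + 31 + 30 + 31 + 31 + 30 + 31 + 30 + 31 + 31 + 29 + 31 + 30 + 31 + 30 + 18 = 506.

506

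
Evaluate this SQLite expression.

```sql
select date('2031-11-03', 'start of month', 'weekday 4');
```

`start of month` rewinds 2031-11-03 to 2031-11-01.
`weekday 4` advances to the next Thursday; 2031-11-01 is a Saturday, so it moves forward to 2031-11-06.

2031-11-06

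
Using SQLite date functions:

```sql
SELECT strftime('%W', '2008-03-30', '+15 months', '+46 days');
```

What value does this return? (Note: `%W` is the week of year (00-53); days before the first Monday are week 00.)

First apply '+15 months', '+46 days': 2008-03-30 → 2009-08-15.
2009-08-15 is a Saturday. SQLite's %W counts Mondays since the year started; the result is 32.

32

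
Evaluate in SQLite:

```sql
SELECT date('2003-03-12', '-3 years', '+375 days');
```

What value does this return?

2001-03-22

Adding -3 years to 2003-03-12 gives 2000-03-12.
Applying '+375 days' to 2000-03-12: counting 375 days forward gives 2001-03-22.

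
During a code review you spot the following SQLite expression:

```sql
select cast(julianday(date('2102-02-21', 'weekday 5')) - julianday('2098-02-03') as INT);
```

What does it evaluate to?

`weekday 5` advances to the next Friday; 2102-02-21 is a Tuesday, so it moves forward to 2102-02-24.
25 days remain in February 2098 after the 3rd (28 − 3).
Full months from March 2098 through January 2102 contribute their day counts.
Then 24 days into February 2102.
Total: 25 + 31 + 30 + 31 + 30 + 31 + 31 + 30 + 31 + 30 + 31 + 31 + 28 + 31 + 30 + 31 + 30 + 31 + 31 + 30 + 31 + 30 + 31 + 31 + 28 + 31 + 30 + 31 + 30 + 31 + 31 + 30 + 31 + 30 + 31 + 31 + 28 + 31 + 30 + 31 + 30 + 31 + 31 + 30 + 31 + 30 + 31 + 31 + 24 = 1481.

1481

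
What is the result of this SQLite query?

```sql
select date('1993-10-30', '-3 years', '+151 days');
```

Adding -3 years to 1993-10-30 gives 1990-10-30.
Applying '+151 days' to 1990-10-30: counting 151 days forward gives 1991-03-30.

1991-03-30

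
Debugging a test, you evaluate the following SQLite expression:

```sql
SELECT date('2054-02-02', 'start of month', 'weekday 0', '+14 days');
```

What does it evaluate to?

2054-02-15

`start of month` rewinds 2054-02-02 to 2054-02-01.
`weekday 0` advances to the next Sunday; 2054-02-01 is already a Sunday, so it stays at 2054-02-01.
Advancing 14 more days within February lands on 2054-02-15.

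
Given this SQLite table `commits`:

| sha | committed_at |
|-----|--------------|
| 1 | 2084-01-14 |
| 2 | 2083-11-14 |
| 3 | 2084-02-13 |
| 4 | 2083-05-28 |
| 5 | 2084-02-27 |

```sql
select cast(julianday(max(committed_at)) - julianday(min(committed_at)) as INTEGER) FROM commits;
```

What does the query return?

MIN = 2083-05-28, MAX = 2084-02-27.
3 days remain in May 2083 after the 28th (31 − 28).
Full months from June 2083 through January 2084 contribute their day counts.
Then 27 days into February 2084.
Total: 3 + 30 + 31 + 31 + 30 + 31 + 30 + 31 + 31 + 27 = 275.

275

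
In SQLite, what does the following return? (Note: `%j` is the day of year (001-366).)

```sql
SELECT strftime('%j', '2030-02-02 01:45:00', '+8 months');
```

275

First apply '+8 months': 2030-02-02 01:45:00 → 2030-10-02 01:45:00.
Day-of-year for 2030-10-02: days since 2030-01-01 inclusive = 275, zero-padded to 275.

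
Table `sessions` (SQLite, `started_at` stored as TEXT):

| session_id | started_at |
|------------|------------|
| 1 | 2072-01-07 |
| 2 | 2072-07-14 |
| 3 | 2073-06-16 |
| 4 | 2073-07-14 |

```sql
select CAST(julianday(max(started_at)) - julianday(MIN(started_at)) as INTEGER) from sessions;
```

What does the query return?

MIN = 2072-01-07, MAX = 2073-07-14.
24 days remain in January 2072 after the 7th (31 − 7).
Full months from February 2072 through June 2073 contribute their day counts.
Then 14 days into July 2073.
Total: 24 + 29 + 31 + 30 + 31 + 30 + 31 + 31 + 30 + 31 + 30 + 31 + 31 + 28 + 31 + 30 + 31 + 30 + 14 = 554.

554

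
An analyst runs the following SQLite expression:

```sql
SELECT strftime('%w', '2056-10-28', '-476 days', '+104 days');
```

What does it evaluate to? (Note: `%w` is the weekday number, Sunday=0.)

First apply '-476 days', '+104 days': 2056-10-28 → 2055-10-22.
2055-10-22 is a Friday; with Sunday=0 that is 5.

5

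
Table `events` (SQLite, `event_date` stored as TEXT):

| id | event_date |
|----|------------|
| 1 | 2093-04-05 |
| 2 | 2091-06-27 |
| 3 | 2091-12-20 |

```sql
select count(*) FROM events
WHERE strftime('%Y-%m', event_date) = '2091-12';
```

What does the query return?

Rows with year-month 2091-12: 2091-12-20 → 1.

1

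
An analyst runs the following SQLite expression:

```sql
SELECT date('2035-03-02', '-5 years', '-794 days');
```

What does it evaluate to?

2027-12-29

Adding -5 years to 2035-03-02 gives 2030-03-02.
Applying '-794 days' to 2030-03-02: counting 794 days back gives 2027-12-29.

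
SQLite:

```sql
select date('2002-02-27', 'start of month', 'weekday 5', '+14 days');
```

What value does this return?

`start of month` rewinds 2002-02-27 to 2002-02-01.
`weekday 5` advances to the next Friday; 2002-02-01 is already a Friday, so it stays at 2002-02-01.
Advancing 14 more days within February lands on 2002-02-15.

2002-02-15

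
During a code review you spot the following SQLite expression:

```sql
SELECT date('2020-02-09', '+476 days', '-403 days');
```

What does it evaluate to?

2020-04-22

Applying '+476 days' to 2020-02-09: counting 476 days forward gives 2021-05-30.
Applying '-403 days' to 2021-05-30: counting 403 days back gives 2020-04-22.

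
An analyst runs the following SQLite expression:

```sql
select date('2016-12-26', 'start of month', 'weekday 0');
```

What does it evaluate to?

`start of month` rewinds 2016-12-26 to 2016-12-01.
`weekday 0` advances to the next Sunday; 2016-12-01 is a Thursday, so it moves forward to 2016-12-04.

2016-12-04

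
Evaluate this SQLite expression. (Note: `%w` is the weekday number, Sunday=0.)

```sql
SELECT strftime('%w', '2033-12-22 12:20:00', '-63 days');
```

First apply '-63 days': 2033-12-22 12:20:00 → 2033-10-20 12:20:00.
2033-10-20 is a Thursday; with Sunday=0 that is 4.

4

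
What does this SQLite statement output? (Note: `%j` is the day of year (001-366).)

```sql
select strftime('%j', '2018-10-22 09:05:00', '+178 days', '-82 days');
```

First apply '+178 days', '-82 days': 2018-10-22 09:05:00 → 2019-01-26 09:05:00.
Day-of-year for 2019-01-26: days since 2019-01-01 inclusive = 26, zero-padded to 026.

026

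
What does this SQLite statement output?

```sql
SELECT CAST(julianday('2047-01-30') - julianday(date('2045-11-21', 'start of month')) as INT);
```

455

`start of month` rewinds 2045-11-21 to 2045-11-01.
29 days remain in November 2045 after the 1st (30 − 1).
Full months from December 2045 through December 2046 contribute their day counts.
Then 30 days into January 2047.
Total: 29 + 31 + 31 + 28 + 31 + 30 + 31 + 30 + 31 + 31 + 30 + 31 + 30 + 31 + 30 = 455.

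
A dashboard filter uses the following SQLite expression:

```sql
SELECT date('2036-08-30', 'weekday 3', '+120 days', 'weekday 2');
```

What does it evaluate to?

`weekday 3` advances to the next Wednesday; 2036-08-30 is a Saturday, so it moves forward to 2036-09-03.
Applying '+120 days' to 2036-09-03: counting 120 days forward gives 2037-01-01.
`weekday 2` advances to the next Tuesday; 2037-01-01 is a Thursday, so it moves forward to 2037-01-06.

2037-01-06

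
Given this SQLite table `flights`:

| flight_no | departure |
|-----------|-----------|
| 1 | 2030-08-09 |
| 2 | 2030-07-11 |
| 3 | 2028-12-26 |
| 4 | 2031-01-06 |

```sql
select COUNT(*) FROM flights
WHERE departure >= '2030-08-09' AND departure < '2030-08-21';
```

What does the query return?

1

Rows in [2030-08-09, 2030-08-21): 2030-08-09 → 1 row.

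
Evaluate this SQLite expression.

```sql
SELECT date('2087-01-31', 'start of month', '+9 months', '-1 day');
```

2087-09-30

`start of month` rewinds 2087-01-31 to 2087-01-01.
Adding +9 months to 2087-01-01 gives 2087-10-01.
Going back 1 day from 2087-10-01 reaches 2087-09-30 (last day of September, 30 days).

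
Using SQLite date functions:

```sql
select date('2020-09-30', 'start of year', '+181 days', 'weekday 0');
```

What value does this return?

2020-07-05

`start of year` rewinds 2020-09-30 to 2020-01-01.
Applying '+181 days' to 2020-01-01: counting 181 days forward gives 2020-06-30.
`weekday 0` advances to the next Sunday; 2020-06-30 is a Tuesday, so it moves forward to 2020-07-05.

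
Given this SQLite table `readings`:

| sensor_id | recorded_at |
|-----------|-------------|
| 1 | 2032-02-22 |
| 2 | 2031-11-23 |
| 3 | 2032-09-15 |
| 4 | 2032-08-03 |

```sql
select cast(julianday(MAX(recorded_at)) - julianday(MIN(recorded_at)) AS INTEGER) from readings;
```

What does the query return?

MIN = 2031-11-23, MAX = 2032-09-15.
7 days remain in November 2031 after the 23rd (30 − 23).
Full months from December 2031 through August 2032 contribute their day counts.
Then 15 days into September 2032.
Total: 7 + 31 + 31 + 29 + 31 + 30 + 31 + 30 + 31 + 31 + 15 = 297.

297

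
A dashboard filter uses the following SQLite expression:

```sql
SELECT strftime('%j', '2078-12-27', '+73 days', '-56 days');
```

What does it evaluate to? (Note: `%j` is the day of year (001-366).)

013

First apply '+73 days', '-56 days': 2078-12-27 → 2079-01-13.
Day-of-year for 2079-01-13: days since 2079-01-01 inclusive = 13, zero-padded to 013.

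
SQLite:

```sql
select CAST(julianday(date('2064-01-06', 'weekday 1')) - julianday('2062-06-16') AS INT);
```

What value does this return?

`weekday 1` advances to the next Monday; 2064-01-06 is a Sunday, so it moves forward to 2064-01-07.
14 days remain in June 2062 after the 16th (30 − 16).
Full months from July 2062 through December 2063 contribute their day counts.
Then 7 days into January 2064.
Total: 14 + 31 + 31 + 30 + 31 + 30 + 31 + 31 + 28 + 31 + 30 + 31 + 30 + 31 + 31 + 30 + 31 + 30 + 31 + 7 = 570.

570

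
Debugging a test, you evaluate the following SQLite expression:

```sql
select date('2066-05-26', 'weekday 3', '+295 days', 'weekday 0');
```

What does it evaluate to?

`weekday 3` advances to the next Wednesday; 2066-05-26 is already a Wednesday, so it stays at 2066-05-26.
Applying '+295 days' to 2066-05-26: counting 295 days forward gives 2067-03-17.
`weekday 0` advances to the next Sunday; 2067-03-17 is a Thursday, so it moves forward to 2067-03-20.

2067-03-20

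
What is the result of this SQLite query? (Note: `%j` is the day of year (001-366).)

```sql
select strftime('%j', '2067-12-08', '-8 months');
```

098

First apply '-8 months': 2067-12-08 → 2067-04-08.
Day-of-year for 2067-04-08: days since 2067-01-01 inclusive = 98, zero-padded to 098.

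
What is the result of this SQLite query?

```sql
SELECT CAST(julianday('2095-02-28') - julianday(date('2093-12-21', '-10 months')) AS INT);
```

737

Adding -10 months to 2093-12-21 gives 2093-02-21.
7 days remain in February 2093 after the 21st (28 − 21).
Full months from March 2093 through January 2095 contribute their day counts.
Then 28 days into February 2095.
Total: 7 + 31 + 30 + 31 + 30 + 31 + 31 + 30 + 31 + 30 + 31 + 31 + 28 + 31 + 30 + 31 + 30 + 31 + 31 + 30 + 31 + 30 + 31 + 31 + 28 = 737.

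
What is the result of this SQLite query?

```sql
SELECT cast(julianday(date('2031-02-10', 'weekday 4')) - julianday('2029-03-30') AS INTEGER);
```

685

`weekday 4` advances to the next Thursday; 2031-02-10 is a Monday, so it moves forward to 2031-02-13.
1 day remains in March 2029 after the 30th (31 − 30).
Full months from April 2029 through January 2031 contribute their day counts.
Then 13 days into February 2031.
Total: 1 + 30 + 31 + 30 + 31 + 31 + 30 + 31 + 30 + 31 + 31 + 28 + 31 + 30 + 31 + 30 + 31 + 31 + 30 + 31 + 30 + 31 + 31 + 13 = 685.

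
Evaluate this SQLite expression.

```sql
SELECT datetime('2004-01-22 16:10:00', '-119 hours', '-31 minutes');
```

2004-01-17 16:39:00

-119 hours from 2004-01-22 16:10:00 is 2004-01-17 17:10:00 (crosses midnight).
-31 minutes from 2004-01-17 17:10:00 is 2004-01-17 16:39:00.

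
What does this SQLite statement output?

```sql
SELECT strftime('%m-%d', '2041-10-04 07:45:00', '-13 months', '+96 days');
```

First apply '-13 months', '+96 days': 2041-10-04 07:45:00 → 2040-12-09 07:45:00.
`%m-%d` extracts the month-day: 12-09.

12-09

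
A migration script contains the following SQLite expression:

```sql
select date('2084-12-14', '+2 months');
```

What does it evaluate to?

Adding +2 months to 2084-12-14 gives 2085-02-14.

2085-02-14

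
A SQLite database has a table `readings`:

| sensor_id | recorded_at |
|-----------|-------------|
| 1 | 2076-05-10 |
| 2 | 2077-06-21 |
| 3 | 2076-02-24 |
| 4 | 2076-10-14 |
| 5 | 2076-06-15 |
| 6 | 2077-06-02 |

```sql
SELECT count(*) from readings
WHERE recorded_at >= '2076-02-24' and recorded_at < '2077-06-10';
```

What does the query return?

Rows in [2076-02-24, 2077-06-10): 2076-05-10, 2076-02-24, 2076-10-14, 2076-06-15, 2077-06-02 → 5 rows.

5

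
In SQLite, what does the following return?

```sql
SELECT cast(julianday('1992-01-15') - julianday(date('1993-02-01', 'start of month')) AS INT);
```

`start of month` rewinds 1993-02-01 to 1993-02-01.
16 days remain in January 1992 after the 15th (31 − 15).
Full months from February 1992 through January 1993 contribute their day counts.
Then 1 day into February 1993.
Total: 16 + 29 + 31 + 30 + 31 + 30 + 31 + 31 + 30 + 31 + 30 + 31 + 31 + 1 = 383.
The subtraction is earlier − later, so the result is −383 → -383.

-383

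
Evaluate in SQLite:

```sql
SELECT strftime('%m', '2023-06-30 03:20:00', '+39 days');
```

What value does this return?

08

First apply '+39 days': 2023-06-30 03:20:00 → 2023-08-08 03:20:00.
`%m` extracts the 2-digit month (01-12): 08.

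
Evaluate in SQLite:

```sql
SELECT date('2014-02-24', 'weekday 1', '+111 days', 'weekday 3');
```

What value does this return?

`weekday 1` advances to the next Monday; 2014-02-24 is already a Monday, so it stays at 2014-02-24.
Applying '+111 days' to 2014-02-24: counting 111 days forward gives 2014-06-15.
`weekday 3` advances to the next Wednesday; 2014-06-15 is a Sunday, so it moves forward to 2014-06-18.

2014-06-18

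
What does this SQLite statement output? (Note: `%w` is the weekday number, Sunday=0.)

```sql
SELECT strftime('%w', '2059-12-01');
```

2059-12-01 is a Monday; with Sunday=0 that is 1.

1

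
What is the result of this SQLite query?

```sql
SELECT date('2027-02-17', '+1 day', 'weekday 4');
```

2027-02-18

Advancing 1 more day within February lands on 2027-02-18.
`weekday 4` advances to the next Thursday; 2027-02-18 is already a Thursday, so it stays at 2027-02-18.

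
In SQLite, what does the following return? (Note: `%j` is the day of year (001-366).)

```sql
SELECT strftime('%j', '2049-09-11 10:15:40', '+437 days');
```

326

First apply '+437 days': 2049-09-11 10:15:40 → 2050-11-22 10:15:40.
Day-of-year for 2050-11-22: days since 2050-01-01 inclusive = 326, zero-padded to 326.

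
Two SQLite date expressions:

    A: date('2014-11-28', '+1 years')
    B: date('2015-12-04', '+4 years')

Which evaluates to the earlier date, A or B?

A = 2015-11-28.
B = 2019-12-04.
A is earlier.

A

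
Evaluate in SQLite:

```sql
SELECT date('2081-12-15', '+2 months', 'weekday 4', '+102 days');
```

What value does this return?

2082-06-01

Adding +2 months to 2081-12-15 gives 2082-02-15.
`weekday 4` advances to the next Thursday; 2082-02-15 is a Sunday, so it moves forward to 2082-02-19.
Applying '+102 days' to 2082-02-19: counting 102 days forward gives 2082-06-01.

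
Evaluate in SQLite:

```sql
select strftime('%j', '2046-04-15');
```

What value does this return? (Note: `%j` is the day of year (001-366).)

Day-of-year for 2046-04-15: days since 2046-01-01 inclusive = 105, zero-padded to 105.

105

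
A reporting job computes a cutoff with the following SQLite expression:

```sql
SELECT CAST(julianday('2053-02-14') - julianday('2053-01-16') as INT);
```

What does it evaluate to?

29

15 days remain in January 2053 after the 16th (31 − 16).
Then 14 days into February 2053.
Total: 15 + 14 = 29.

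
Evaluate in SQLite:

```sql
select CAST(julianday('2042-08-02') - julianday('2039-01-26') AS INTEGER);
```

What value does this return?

1284

5 days remain in January 2039 after the 26th (31 − 26).
Full months from February 2039 through July 2042 contribute their day counts.
Then 2 days into August 2042.
Total: 5 + 28 + 31 + 30 + 31 + 30 + 31 + 31 + 30 + 31 + 30 + 31 + 31 + 29 + 31 + 30 + 31 + 30 + 31 + 31 + 30 + 31 + 30 + 31 + 31 + 28 + 31 + 30 + 31 + 30 + 31 + 31 + 30 + 31 + 30 + 31 + 31 + 28 + 31 + 30 + 31 + 30 + 31 + 2 = 1284.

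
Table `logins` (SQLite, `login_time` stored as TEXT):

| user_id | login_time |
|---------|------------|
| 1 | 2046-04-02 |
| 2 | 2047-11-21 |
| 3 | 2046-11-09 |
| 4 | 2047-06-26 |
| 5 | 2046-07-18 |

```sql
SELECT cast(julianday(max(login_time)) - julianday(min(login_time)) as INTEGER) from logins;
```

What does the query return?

598

MIN = 2046-04-02, MAX = 2047-11-21.
28 days remain in April 2046 after the 2nd (30 − 2).
Full months from May 2046 through October 2047 contribute their day counts.
Then 21 days into November 2047.
Total: 28 + 31 + 30 + 31 + 31 + 30 + 31 + 30 + 31 + 31 + 28 + 31 + 30 + 31 + 30 + 31 + 31 + 30 + 31 + 21 = 598.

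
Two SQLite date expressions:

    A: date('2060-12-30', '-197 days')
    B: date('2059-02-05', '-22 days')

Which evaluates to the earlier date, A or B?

A = 2060-06-16.
B = 2059-01-14.
B is earlier.

B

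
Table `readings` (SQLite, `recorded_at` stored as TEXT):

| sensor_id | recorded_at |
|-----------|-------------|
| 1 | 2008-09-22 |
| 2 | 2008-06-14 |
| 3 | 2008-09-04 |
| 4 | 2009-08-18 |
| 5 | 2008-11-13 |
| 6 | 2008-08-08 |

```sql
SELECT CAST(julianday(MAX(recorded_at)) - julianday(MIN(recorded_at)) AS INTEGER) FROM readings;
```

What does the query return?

430

MIN = 2008-06-14, MAX = 2009-08-18.
16 days remain in June 2008 after the 14th (30 − 14).
Full months from July 2008 through July 2009 contribute their day counts.
Then 18 days into August 2009.
Total: 16 + 31 + 31 + 30 + 31 + 30 + 31 + 31 + 28 + 31 + 30 + 31 + 30 + 31 + 18 = 430.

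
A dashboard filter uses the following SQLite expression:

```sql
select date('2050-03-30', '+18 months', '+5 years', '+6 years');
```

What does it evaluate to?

Adding +18 months to 2050-03-30 gives 2051-09-30.
Adding +5 years to 2051-09-30 gives 2056-09-30.
Adding +6 years to 2056-09-30 gives 2062-09-30.

2062-09-30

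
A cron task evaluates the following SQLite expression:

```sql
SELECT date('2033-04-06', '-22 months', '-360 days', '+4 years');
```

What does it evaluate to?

Adding -22 months to 2033-04-06 gives 2031-06-06.
Applying '-360 days' to 2031-06-06: counting 360 days back gives 2030-06-11.
Adding +4 years to 2030-06-11 gives 2034-06-11.

2034-06-11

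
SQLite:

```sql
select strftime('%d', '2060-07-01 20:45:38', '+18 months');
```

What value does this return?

01

First apply '+18 months': 2060-07-01 20:45:38 → 2062-01-01 20:45:38.
`%d` extracts the 2-digit day of month: 01.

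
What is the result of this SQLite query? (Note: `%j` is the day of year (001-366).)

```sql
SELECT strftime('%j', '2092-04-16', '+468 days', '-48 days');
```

First apply '+468 days', '-48 days': 2092-04-16 → 2093-06-10.
Day-of-year for 2093-06-10: days since 2093-01-01 inclusive = 161, zero-padded to 161.

161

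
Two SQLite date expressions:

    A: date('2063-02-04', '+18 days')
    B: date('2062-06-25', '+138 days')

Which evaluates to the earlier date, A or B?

A = 2063-02-22.
B = 2062-11-10.
B is earlier.

B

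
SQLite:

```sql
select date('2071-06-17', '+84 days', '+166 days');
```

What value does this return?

2072-02-22

Applying '+84 days' to 2071-06-17: counting 84 days forward gives 2071-09-09.
Applying '+166 days' to 2071-09-09: counting 166 days forward gives 2072-02-22.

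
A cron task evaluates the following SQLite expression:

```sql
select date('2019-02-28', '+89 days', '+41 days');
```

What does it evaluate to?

2019-07-08

Applying '+89 days' to 2019-02-28: counting 89 days forward gives 2019-05-28.
Applying '+41 days' to 2019-05-28: counting 41 days forward gives 2019-07-08.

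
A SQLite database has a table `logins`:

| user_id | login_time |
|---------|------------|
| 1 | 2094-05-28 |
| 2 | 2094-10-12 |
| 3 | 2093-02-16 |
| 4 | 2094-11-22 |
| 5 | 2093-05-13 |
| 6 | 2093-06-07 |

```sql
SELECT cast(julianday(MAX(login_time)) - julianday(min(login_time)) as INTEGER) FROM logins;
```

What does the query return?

644

MIN = 2093-02-16, MAX = 2094-11-22.
12 days remain in February 2093 after the 16th (28 − 16).
Full months from March 2093 through October 2094 contribute their day counts.
Then 22 days into November 2094.
Total: 12 + 31 + 30 + 31 + 30 + 31 + 31 + 30 + 31 + 30 + 31 + 31 + 28 + 31 + 30 + 31 + 30 + 31 + 31 + 30 + 31 + 22 = 644.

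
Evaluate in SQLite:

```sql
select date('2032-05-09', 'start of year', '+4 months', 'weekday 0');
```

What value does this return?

2032-05-02

`start of year` rewinds 2032-05-09 to 2032-01-01.
Adding +4 months to 2032-01-01 gives 2032-05-01.
`weekday 0` advances to the next Sunday; 2032-05-01 is a Saturday, so it moves forward to 2032-05-02.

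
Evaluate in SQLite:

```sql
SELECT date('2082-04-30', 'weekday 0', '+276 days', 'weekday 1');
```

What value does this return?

2083-02-08

`weekday 0` advances to the next Sunday; 2082-04-30 is a Thursday, so it moves forward to 2082-05-03.
Applying '+276 days' to 2082-05-03: counting 276 days forward gives 2083-02-03.
`weekday 1` advances to the next Monday; 2083-02-03 is a Wednesday, so it moves forward to 2083-02-08.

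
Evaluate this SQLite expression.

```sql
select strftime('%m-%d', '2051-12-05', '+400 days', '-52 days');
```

11-17

First apply '+400 days', '-52 days': 2051-12-05 → 2052-11-17.
`%m-%d` extracts the month-day: 11-17.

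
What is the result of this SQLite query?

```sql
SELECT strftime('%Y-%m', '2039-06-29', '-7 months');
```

2038-11

First apply '-7 months': 2039-06-29 → 2038-11-29.
`%Y-%m` extracts the year-month: 2038-11.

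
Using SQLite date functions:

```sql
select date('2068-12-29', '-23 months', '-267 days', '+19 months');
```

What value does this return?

Adding -23 months to 2068-12-29 gives 2067-01-29.
Applying '-267 days' to 2067-01-29: counting 267 days back gives 2066-05-07.
Adding +19 months to 2066-05-07 gives 2067-12-07.

2067-12-07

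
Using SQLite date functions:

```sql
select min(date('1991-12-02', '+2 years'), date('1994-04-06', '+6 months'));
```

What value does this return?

date('1991-12-02', '+2 years') → 1993-12-02.
date('1994-04-06', '+6 months') → 1994-10-06.
Earlier of the two is 1993-12-02.

1993-12-02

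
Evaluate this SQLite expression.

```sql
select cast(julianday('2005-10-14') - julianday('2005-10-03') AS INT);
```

Both dates are in October 2005: 14 − 3 = 11.

11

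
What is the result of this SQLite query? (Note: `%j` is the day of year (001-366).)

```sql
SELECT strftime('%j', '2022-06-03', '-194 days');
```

325

First apply '-194 days': 2022-06-03 → 2021-11-21.
Day-of-year for 2021-11-21: days since 2021-01-01 inclusive = 325, zero-padded to 325.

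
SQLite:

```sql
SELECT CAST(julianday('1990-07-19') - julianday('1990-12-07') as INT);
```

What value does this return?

-141

12 days remain in July 1990 after the 19th (31 − 19).
August 1990: 31 days.
September 1990: 30 days.
October 1990: 31 days.
November 1990: 30 days.
Then 7 days into December 1990.
Total: 12 + 31 + 30 + 31 + 30 + 7 = 141.
The subtraction is earlier − later, so the result is −141 → -141.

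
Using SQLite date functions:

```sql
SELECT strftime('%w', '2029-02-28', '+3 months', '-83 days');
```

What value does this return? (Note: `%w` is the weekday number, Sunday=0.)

First apply '+3 months', '-83 days': 2029-02-28 → 2029-03-06.
2029-03-06 is a Tuesday; with Sunday=0 that is 2.

2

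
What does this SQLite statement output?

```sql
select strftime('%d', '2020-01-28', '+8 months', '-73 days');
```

First apply '+8 months', '-73 days': 2020-01-28 → 2020-07-17.
`%d` extracts the 2-digit day of month: 17.

17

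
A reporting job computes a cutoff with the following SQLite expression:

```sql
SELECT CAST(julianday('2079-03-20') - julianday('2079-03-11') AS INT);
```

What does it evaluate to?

9

Both dates are in March 2079: 20 − 11 = 9.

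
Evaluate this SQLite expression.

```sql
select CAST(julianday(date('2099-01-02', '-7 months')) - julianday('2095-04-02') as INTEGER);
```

Adding -7 months to 2099-01-02 gives 2098-06-02.
28 days remain in April 2095 after the 2nd (30 − 2).
Full months from May 2095 through May 2098 contribute their day counts.
Then 2 days into June 2098.
Total: 28 + 31 + 30 + 31 + 31 + 30 + 31 + 30 + 31 + 31 + 29 + 31 + 30 + 31 + 30 + 31 + 31 + 30 + 31 + 30 + 31 + 31 + 28 + 31 + 30 + 31 + 30 + 31 + 31 + 30 + 31 + 30 + 31 + 31 + 28 + 31 + 30 + 31 + 2 = 1157.

1157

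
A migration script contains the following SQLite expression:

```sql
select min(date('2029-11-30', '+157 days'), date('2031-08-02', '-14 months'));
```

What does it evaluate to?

date('2029-11-30', '+157 days') → 2030-05-06.
date('2031-08-02', '-14 months') → 2030-06-02.
Earlier of the two is 2030-05-06.

2030-05-06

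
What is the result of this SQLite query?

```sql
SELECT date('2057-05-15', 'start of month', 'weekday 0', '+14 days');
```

`start of month` rewinds 2057-05-15 to 2057-05-01.
`weekday 0` advances to the next Sunday; 2057-05-01 is a Tuesday, so it moves forward to 2057-05-06.
Advancing 14 more days within May lands on 2057-05-20.

2057-05-20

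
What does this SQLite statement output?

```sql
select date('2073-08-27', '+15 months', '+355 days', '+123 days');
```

Adding +15 months to 2073-08-27 gives 2074-11-27.
Applying '+355 days' to 2074-11-27: counting 355 days forward gives 2075-11-17.
Applying '+123 days' to 2075-11-17: counting 123 days forward gives 2076-03-19.

2076-03-19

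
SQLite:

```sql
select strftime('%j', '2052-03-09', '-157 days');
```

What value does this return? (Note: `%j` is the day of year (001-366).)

First apply '-157 days': 2052-03-09 → 2051-10-04.
Day-of-year for 2051-10-04: days since 2051-01-01 inclusive = 277, zero-padded to 277.

277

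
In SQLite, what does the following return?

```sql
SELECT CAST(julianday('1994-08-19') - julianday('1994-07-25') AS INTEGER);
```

6 days remain in July 1994 after the 25th (31 − 25).
Then 19 days into August 1994.
Total: 6 + 19 = 25.

25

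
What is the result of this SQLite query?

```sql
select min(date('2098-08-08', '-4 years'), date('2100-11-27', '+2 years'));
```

2094-08-08

date('2098-08-08', '-4 years') → 2094-08-08.
date('2100-11-27', '+2 years') → 2102-11-27.
Earlier of the two is 2094-08-08.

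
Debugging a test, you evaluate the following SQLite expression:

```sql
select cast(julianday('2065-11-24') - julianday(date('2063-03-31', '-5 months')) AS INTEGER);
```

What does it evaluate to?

1120

Adding -5 months to 2063-03-31 gives 2062-10-31.
0 days remain in October 2062 after the 31st (31 − 31).
Full months from November 2062 through October 2065 contribute their day counts.
Then 24 days into November 2065.
Total: 0 + 30 + 31 + 31 + 28 + 31 + 30 + 31 + 30 + 31 + 31 + 30 + 31 + 30 + 31 + 31 + 29 + 31 + 30 + 31 + 30 + 31 + 31 + 30 + 31 + 30 + 31 + 31 + 28 + 31 + 30 + 31 + 30 + 31 + 31 + 30 + 31 + 24 = 1120.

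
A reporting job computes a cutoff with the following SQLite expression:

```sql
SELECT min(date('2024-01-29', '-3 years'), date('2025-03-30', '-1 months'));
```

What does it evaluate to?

date('2024-01-29', '-3 years') → 2021-01-29.
date('2025-03-30', '-1 months') → 2025-03-02.
Earlier of the two is 2021-01-29.

2021-01-29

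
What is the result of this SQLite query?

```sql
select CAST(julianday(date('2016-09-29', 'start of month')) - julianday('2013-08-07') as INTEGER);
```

1121

`start of month` rewinds 2016-09-29 to 2016-09-01.
24 days remain in August 2013 after the 7th (31 − 7).
Full months from September 2013 through August 2016 contribute their day counts.
Then 1 day into September 2016.
Total: 24 + 30 + 31 + 30 + 31 + 31 + 28 + 31 + 30 + 31 + 30 + 31 + 31 + 30 + 31 + 30 + 31 + 31 + 28 + 31 + 30 + 31 + 30 + 31 + 31 + 30 + 31 + 30 + 31 + 31 + 29 + 31 + 30 + 31 + 30 + 31 + 31 + 1 = 1121.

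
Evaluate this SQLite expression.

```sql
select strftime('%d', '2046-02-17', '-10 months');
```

First apply '-10 months': 2046-02-17 → 2045-04-17.
`%d` extracts the 2-digit day of month: 17.

17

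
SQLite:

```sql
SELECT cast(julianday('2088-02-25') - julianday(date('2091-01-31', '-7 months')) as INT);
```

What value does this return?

Adding -7 months to 2091-01-31 targets 2090-06-31. June 2090 has only 30 days, so SQLite normalizes the 1-day overflow forward to 2090-07-01.
4 days remain in February 2088 after the 25th (29 − 25).
Full months from March 2088 through June 2090 contribute their day counts.
Then 1 day into July 2090.
Total: 4 + 31 + 30 + 31 + 30 + 31 + 31 + 30 + 31 + 30 + 31 + 31 + 28 + 31 + 30 + 31 + 30 + 31 + 31 + 30 + 31 + 30 + 31 + 31 + 28 + 31 + 30 + 31 + 30 + 1 = 857.
The subtraction is earlier − later, so the result is −857 → -857.

-857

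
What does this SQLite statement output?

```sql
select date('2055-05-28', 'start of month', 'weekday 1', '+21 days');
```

2055-05-24

`start of month` rewinds 2055-05-28 to 2055-05-01.
`weekday 1` advances to the next Monday; 2055-05-01 is a Saturday, so it moves forward to 2055-05-03.
Advancing 21 more days within May lands on 2055-05-24.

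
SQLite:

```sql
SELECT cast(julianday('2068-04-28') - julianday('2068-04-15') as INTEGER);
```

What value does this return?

13

Both dates are in April 2068: 28 − 15 = 13.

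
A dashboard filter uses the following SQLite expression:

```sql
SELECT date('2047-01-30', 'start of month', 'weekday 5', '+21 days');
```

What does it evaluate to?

`start of month` rewinds 2047-01-30 to 2047-01-01.
`weekday 5` advances to the next Friday; 2047-01-01 is a Tuesday, so it moves forward to 2047-01-04.
Advancing 21 more days within January lands on 2047-01-25.

2047-01-25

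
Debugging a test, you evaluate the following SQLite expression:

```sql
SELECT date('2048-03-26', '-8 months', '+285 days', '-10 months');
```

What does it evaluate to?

Adding -8 months to 2048-03-26 gives 2047-07-26.
Applying '+285 days' to 2047-07-26: counting 285 days forward gives 2048-05-06.
Adding -10 months to 2048-05-06 gives 2047-07-06.

2047-07-06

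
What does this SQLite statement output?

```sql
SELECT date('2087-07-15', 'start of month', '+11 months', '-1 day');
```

2088-05-31

`start of month` rewinds 2087-07-15 to 2087-07-01.
Adding +11 months to 2087-07-01 gives 2088-06-01.
Going back 1 day from 2088-06-01 reaches 2088-05-31 (last day of May, 31 days).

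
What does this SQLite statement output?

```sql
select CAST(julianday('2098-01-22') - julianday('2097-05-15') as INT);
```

252

16 days remain in May 2097 after the 15th (31 − 15).
Full months from June 2097 through December 2097 contribute their day counts.
Then 22 days into January 2098.
Total: 16 + 30 + 31 + 31 + 30 + 31 + 30 + 31 + 22 = 252.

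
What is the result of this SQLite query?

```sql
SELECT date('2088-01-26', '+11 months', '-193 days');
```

2088-06-16

Adding +11 months to 2088-01-26 gives 2088-12-26.
Applying '-193 days' to 2088-12-26: counting 193 days back gives 2088-06-16.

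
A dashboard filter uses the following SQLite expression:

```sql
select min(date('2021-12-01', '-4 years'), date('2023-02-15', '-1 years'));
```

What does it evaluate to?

date('2021-12-01', '-4 years') → 2017-12-01.
date('2023-02-15', '-1 years') → 2022-02-15.
Earlier of the two is 2017-12-01.

2017-12-01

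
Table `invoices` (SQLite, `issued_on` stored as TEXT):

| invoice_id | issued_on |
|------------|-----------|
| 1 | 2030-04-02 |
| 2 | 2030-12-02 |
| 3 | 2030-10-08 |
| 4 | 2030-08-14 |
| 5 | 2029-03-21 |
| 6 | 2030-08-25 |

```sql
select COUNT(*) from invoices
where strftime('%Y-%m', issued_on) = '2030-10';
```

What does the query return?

1

Rows with year-month 2030-10: 2030-10-08 → 1.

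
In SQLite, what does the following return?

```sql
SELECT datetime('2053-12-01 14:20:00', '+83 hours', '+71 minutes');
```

+83 hours from 2053-12-01 14:20:00 is 2053-12-05 01:20:00 (crosses midnight).
71 minutes = 1h 11m; +71 minutes from 2053-12-05 01:20:00 is 2053-12-05 02:31:00.

2053-12-05 02:31:00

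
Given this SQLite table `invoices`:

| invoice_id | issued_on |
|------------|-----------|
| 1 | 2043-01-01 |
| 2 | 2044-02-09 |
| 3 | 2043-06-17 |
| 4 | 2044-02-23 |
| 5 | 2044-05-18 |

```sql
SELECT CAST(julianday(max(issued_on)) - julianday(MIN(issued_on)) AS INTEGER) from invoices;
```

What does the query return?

503

MIN = 2043-01-01, MAX = 2044-05-18.
30 days remain in January 2043 after the 1st (31 − 1).
Full months from February 2043 through April 2044 contribute their day counts.
Then 18 days into May 2044.
Total: 30 + 28 + 31 + 30 + 31 + 30 + 31 + 31 + 30 + 31 + 30 + 31 + 31 + 29 + 31 + 30 + 18 = 503.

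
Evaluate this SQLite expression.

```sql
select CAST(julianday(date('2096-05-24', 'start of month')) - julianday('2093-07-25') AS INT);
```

`start of month` rewinds 2096-05-24 to 2096-05-01.
6 days remain in July 2093 after the 25th (31 − 25).
Full months from August 2093 through April 2096 contribute their day counts.
Then 1 day into May 2096.
Total: 6 + 31 + 30 + 31 + 30 + 31 + 31 + 28 + 31 + 30 + 31 + 30 + 31 + 31 + 30 + 31 + 30 + 31 + 31 + 28 + 31 + 30 + 31 + 30 + 31 + 31 + 30 + 31 + 30 + 31 + 31 + 29 + 31 + 30 + 1 = 1011.

1011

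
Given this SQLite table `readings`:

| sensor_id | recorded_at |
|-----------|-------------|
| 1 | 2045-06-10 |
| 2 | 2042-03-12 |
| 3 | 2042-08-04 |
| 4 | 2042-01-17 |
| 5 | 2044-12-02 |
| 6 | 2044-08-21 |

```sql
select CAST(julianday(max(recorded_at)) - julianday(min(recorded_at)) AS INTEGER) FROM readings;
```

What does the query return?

1240

MIN = 2042-01-17, MAX = 2045-06-10.
14 days remain in January 2042 after the 17th (31 − 17).
Full months from February 2042 through May 2045 contribute their day counts.
Then 10 days into June 2045.
Total: 14 + 28 + 31 + 30 + 31 + 30 + 31 + 31 + 30 + 31 + 30 + 31 + 31 + 28 + 31 + 30 + 31 + 30 + 31 + 31 + 30 + 31 + 30 + 31 + 31 + 29 + 31 + 30 + 31 + 30 + 31 + 31 + 30 + 31 + 30 + 31 + 31 + 28 + 31 + 30 + 31 + 10 = 1240.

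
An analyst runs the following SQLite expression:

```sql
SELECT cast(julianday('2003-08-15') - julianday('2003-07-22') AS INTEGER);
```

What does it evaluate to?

24

9 days remain in July 2003 after the 22nd (31 − 22).
Then 15 days into August 2003.
Total: 9 + 15 = 24.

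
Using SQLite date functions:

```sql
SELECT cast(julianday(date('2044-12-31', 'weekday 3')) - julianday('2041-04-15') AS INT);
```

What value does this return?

1360

`weekday 3` advances to the next Wednesday; 2044-12-31 is a Saturday, so it moves forward to 2045-01-04.
15 days remain in April 2041 after the 15th (30 − 15).
Full months from May 2041 through December 2044 contribute their day counts.
Then 4 days into January 2045.
Total: 15 + 31 + 30 + 31 + 31 + 30 + 31 + 30 + 31 + 31 + 28 + 31 + 30 + 31 + 30 + 31 + 31 + 30 + 31 + 30 + 31 + 31 + 28 + 31 + 30 + 31 + 30 + 31 + 31 + 30 + 31 + 30 + 31 + 31 + 29 + 31 + 30 + 31 + 30 + 31 + 31 + 30 + 31 + 30 + 31 + 4 = 1360.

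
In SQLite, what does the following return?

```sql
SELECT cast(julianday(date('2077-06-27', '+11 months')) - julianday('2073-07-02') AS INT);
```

Adding +11 months to 2077-06-27 gives 2078-05-27.
29 days remain in July 2073 after the 2nd (31 − 2).
Full months from August 2073 through April 2078 contribute their day counts.
Then 27 days into May 2078.
Total: 29 + 31 + 30 + 31 + 30 + 31 + 31 + 28 + 31 + 30 + 31 + 30 + 31 + 31 + 30 + 31 + 30 + 31 + 31 + 28 + 31 + 30 + 31 + 30 + 31 + 31 + 30 + 31 + 30 + 31 + 31 + 29 + 31 + 30 + 31 + 30 + 31 + 31 + 30 + 31 + 30 + 31 + 31 + 28 + 31 + 30 + 31 + 30 + 31 + 31 + 30 + 31 + 30 + 31 + 31 + 28 + 31 + 30 + 27 = 1790.

1790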